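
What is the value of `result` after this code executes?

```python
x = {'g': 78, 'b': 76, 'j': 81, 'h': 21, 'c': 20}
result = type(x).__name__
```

x is dict; result = 'dict'

'dict'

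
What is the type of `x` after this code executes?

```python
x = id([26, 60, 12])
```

id() returns int

int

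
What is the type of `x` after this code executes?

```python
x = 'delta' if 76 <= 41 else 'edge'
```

Both branches of conditional are str

str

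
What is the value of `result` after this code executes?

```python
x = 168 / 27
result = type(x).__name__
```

x is float; result = 'float'

'float'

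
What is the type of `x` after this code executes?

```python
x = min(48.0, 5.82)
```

min() of floats returns float

float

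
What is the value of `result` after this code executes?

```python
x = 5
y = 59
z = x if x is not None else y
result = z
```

x = 5; y = 59; z = 5; result = 5

5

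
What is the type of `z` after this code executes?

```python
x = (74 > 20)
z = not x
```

'not' returns bool

bool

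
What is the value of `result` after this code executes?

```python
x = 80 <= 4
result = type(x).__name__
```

x is bool; result = 'bool'

'bool'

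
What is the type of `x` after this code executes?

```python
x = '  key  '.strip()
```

str.strip() returns str

str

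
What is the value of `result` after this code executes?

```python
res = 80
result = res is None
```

res = 80; result = False

False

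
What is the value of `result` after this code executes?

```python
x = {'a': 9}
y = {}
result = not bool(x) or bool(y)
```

x = {'a': 9}; y = {}; result = False

False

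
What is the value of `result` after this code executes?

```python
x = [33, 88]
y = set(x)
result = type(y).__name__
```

x is list; y is set; result = 'set'

'set'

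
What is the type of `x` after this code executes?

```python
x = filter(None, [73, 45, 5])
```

filter() returns a filter object

filter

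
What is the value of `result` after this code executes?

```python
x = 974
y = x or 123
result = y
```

x = 974; y = 974; result = 974

974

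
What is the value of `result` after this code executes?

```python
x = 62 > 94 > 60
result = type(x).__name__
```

x is bool; result = 'bool'

'bool'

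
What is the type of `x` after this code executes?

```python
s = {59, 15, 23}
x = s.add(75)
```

set.add() returns None (mutates in place)

NoneType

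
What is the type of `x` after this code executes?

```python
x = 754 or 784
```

'or' returns first truthy value (int)

int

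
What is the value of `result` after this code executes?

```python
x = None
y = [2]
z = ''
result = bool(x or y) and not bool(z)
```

x = None; y = [2]; z = ''; result = True

True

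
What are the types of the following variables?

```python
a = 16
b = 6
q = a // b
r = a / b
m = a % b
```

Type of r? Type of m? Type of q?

/ returns float; % of ints returns int; // returns int

float, int, int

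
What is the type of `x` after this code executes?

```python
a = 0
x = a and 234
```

'and' returns first falsy value (0 is int)

int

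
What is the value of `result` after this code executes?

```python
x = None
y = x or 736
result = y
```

x = None; y = 736; result = 736

736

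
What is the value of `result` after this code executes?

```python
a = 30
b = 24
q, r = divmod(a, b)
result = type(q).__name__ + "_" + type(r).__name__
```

a is int; b is int; q is int; r is int; result = 'int_int'

'int_int'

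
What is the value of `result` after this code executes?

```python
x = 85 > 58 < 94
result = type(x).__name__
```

x is bool; result = 'bool'

'bool'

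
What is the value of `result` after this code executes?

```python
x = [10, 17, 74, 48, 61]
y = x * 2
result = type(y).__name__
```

x is list; y is list; result = 'list'

'list'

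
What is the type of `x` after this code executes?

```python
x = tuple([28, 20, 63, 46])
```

tuple() constructor returns tuple

tuple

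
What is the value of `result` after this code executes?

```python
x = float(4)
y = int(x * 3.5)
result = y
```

x = 4.0; y = 14; result = 14

14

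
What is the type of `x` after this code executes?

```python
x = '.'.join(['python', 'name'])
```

str.join() returns str

str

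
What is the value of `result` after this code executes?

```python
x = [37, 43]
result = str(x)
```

x = [37, 43]; result = '[37, 43]'

'[37, 43]'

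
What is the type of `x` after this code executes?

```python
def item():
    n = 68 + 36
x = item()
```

Function without return returns None

NoneType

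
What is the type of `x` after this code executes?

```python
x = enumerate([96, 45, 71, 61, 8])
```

enumerate() returns an enumerate object

enumerate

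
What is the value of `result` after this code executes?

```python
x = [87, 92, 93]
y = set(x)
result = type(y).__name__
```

x is list; y is set; result = 'set'

'set'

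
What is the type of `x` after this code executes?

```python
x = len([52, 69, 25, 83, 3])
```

len() always returns int

int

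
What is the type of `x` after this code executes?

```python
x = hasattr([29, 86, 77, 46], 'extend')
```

hasattr() returns bool

bool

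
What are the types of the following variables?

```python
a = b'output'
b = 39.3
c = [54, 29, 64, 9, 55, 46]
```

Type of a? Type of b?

a is assigned a bytes literal (b'...' prefix); b is assigned a number with a decimal point, so it is a float

bytes, float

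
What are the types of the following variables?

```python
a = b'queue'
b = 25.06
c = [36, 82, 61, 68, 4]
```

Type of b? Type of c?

b is assigned a number with a decimal point, so it is a float; c is assigned a list literal (square brackets)

float, list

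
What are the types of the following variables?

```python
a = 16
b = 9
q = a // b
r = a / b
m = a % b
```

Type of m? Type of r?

% of ints returns int; / returns float

int, float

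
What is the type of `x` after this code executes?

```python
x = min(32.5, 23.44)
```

min() of floats returns float

float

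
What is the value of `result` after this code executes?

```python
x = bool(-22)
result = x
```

x = True; result = True

True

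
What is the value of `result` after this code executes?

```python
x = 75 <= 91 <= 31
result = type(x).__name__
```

x is bool; result = 'bool'

'bool'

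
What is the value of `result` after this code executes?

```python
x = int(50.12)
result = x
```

x = 50; result = 50

50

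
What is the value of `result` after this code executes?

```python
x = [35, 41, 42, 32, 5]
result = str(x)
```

x = [35, 41, 42, 32, 5]; result = '[35, 41, 42, 32, 5]'

'[35, 41, 42, 32, 5]'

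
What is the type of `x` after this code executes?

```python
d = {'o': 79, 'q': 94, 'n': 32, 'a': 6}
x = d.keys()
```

.keys() returns dict_keys view

dict_keys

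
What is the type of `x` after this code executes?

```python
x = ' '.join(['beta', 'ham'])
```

str.join() returns str

str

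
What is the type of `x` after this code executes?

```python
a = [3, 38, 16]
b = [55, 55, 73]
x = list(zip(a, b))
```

list(zip()) returns a list of tuples

list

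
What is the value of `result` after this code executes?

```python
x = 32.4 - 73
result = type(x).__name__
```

x is float; result = 'float'

'float'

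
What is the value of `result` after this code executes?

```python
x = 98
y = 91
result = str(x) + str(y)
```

x = 98; y = 91; result = '9891'

'9891'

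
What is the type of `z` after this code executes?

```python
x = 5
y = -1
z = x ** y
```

int ** negative = float

float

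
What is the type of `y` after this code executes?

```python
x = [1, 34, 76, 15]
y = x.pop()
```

list.pop() returns the popped element

int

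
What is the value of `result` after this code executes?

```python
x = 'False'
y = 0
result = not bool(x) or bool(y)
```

x = 'False'; y = 0; result = False

False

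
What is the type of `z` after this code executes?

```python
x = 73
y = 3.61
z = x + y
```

int + float = float

float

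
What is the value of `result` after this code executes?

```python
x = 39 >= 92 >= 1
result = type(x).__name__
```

x is bool; result = 'bool'

'bool'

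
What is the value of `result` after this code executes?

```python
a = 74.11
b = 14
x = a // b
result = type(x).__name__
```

a is float; b is int; x is float; result = 'float'

'float'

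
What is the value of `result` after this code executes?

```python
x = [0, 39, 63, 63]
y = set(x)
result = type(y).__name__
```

x is list; y is set; result = 'set'

'set'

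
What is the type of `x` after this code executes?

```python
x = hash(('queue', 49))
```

hash() returns int

int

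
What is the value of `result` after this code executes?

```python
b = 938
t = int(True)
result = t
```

b = 938; t = 1; result = 1

1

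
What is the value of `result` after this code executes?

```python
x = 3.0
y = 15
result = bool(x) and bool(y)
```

x = 3.0; y = 15; result = True

True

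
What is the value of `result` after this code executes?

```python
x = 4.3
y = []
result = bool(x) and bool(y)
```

x = 4.3; y = []; result = False

False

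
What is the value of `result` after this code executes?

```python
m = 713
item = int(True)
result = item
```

m = 713; item = 1; result = 1

1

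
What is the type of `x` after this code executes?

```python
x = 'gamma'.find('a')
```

str.find() returns int index

int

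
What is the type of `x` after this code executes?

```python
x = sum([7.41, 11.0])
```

sum() of floats returns float

float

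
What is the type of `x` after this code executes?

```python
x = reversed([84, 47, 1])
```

reversed() on a list returns list_reverseiterator

list_reverseiterator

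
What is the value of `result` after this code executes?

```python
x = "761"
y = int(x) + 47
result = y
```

x = '761'; y = 808; result = 808

808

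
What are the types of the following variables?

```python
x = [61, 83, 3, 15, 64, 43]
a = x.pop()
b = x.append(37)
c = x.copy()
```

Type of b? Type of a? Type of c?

append() returns None; pop() returns element; copy() returns list

NoneType, int, list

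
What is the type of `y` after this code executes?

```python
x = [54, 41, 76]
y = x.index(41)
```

list.index() returns int

int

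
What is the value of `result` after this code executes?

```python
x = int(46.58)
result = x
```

x = 46; result = 46

46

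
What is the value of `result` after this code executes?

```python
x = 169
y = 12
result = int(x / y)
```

x = 169; y = 12; result = 14

14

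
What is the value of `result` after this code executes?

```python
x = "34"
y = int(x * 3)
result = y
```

x = '34'; y = 343434; result = 343434

343434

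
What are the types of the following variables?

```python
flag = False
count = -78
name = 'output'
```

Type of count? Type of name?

count is assigned a bare integer (no decimal point), so it is an int; name is assigned a quoted string literal, so it is a str

int, str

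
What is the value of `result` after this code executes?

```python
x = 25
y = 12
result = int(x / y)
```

x = 25; y = 12; result = 2

2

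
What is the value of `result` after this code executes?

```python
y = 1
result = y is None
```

y = 1; result = False

False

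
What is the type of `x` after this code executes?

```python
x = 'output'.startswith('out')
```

str.startswith() returns bool

bool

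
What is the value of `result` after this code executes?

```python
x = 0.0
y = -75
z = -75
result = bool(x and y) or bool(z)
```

x = 0.0; y = -75; z = -75; result = True

True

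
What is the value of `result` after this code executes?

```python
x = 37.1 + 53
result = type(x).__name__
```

x is float; result = 'float'

'float'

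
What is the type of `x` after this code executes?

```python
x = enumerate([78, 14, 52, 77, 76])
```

enumerate() returns an enumerate object

enumerate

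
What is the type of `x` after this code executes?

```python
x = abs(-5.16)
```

abs() of float returns float

float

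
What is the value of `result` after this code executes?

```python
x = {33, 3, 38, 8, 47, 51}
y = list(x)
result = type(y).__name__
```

x is set; y is list; result = 'list'

'list'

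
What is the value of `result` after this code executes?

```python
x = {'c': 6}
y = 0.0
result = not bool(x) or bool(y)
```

x = {'c': 6}; y = 0.0; result = False

False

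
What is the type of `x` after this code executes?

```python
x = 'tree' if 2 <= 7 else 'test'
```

Both branches of conditional are str

str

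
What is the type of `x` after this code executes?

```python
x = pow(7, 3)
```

pow(int, int) returns int

int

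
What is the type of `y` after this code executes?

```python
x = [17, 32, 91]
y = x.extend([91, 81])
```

list.extend() returns None

NoneType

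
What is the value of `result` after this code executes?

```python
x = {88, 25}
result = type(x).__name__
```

x is set; result = 'set'

'set'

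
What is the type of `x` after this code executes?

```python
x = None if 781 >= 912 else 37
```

781 >= 912 is False, so the else branch is taken

int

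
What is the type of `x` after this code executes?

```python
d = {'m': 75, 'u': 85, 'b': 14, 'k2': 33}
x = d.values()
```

.values() returns dict_values view

dict_values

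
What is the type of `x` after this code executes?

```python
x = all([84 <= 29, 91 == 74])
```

all() returns bool

bool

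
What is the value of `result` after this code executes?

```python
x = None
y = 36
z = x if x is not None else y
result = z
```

x = None; y = 36; z = 36; result = 36

36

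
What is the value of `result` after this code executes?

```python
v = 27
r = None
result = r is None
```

v = 27; r = None; result = True

True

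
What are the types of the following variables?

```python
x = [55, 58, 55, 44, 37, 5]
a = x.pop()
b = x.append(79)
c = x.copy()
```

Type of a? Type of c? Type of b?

pop() returns element; copy() returns list; append() returns None

int, list, NoneType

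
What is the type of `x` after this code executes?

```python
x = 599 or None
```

'or' returns first truthy value

int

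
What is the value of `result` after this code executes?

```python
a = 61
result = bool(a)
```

a = 61; result = True

True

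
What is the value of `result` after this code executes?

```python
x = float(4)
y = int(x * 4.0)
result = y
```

x = 4.0; y = 16; result = 16

16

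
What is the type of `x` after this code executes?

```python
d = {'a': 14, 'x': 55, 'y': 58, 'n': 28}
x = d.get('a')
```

dict.get() returns value type when found

int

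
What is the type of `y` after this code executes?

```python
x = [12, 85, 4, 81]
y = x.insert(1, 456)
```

list.insert() returns None

NoneType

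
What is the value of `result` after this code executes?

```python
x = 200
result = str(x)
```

x = 200; result = '200'

'200'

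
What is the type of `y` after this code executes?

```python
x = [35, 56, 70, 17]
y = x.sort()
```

list.sort() returns None (mutates in place)

NoneType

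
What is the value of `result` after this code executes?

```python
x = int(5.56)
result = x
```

x = 5; result = 5

5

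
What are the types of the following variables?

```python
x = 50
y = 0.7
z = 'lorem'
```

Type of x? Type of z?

x is assigned a bare integer (no decimal point), so it is an int; z is assigned a quoted string literal, so it is a str

int, str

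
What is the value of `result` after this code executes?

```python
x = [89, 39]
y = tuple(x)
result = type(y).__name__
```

x is list; y is tuple; result = 'tuple'

'tuple'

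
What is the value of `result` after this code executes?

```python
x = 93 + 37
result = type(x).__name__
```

x is int; result = 'int'

'int'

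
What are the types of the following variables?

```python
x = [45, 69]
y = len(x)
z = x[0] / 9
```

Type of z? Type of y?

int / int = float; len() returns int

float, int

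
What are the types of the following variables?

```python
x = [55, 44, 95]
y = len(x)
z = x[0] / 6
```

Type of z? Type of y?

int / int = float; len() returns int

float, int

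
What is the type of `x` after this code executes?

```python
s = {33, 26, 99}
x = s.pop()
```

Popping from set[int] returns int

int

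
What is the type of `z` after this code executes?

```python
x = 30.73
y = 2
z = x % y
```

float % int = float

float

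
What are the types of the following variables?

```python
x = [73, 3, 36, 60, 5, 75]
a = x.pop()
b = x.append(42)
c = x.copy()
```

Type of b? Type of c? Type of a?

append() returns None; copy() returns list; pop() returns element

NoneType, list, int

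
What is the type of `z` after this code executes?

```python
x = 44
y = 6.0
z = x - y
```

int - float = float

float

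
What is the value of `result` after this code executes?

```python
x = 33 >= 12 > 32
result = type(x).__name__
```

x is bool; result = 'bool'

'bool'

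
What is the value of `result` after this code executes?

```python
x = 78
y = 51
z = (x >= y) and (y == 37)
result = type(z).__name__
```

x is int; y is int; z is bool; result = 'bool'

'bool'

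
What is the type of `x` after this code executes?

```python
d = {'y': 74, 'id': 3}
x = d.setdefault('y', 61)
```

dict.setdefault() returns the (existing or default) value

int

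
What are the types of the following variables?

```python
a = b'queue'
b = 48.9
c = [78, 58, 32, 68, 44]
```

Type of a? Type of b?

a is assigned a bytes literal (b'...' prefix); b is assigned a number with a decimal point, so it is a float

bytes, float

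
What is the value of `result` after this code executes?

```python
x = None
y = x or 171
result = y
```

x = None; y = 171; result = 171

171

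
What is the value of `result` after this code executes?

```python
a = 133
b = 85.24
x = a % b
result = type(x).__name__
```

a is int; b is float; x is float; result = 'float'

'float'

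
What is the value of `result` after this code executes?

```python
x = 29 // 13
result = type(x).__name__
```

x is int; result = 'int'

'int'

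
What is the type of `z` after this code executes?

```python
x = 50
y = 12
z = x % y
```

int % int = int

int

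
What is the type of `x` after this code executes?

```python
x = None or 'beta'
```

'or' with None returns the other truthy value (str)

str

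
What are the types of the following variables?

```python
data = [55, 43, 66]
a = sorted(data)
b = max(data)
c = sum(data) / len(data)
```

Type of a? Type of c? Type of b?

sorted() returns list; int / int = float; max of ints returns int

list, float, int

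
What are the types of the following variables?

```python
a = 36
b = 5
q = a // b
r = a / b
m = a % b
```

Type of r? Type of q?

/ returns float; // returns int

float, int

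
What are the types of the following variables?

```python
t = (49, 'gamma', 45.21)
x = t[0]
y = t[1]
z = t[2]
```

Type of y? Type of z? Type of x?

tuple[1] is str; tuple[2] is float; tuple[0] is int

str, float, int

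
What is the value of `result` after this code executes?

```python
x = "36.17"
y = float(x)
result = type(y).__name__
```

x is str; y is float; result = 'float'

'float'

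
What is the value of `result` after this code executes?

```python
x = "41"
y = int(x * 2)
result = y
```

x = '41'; y = 4141; result = 4141

4141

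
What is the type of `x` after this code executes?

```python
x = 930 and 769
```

'and' with truthy values returns last operand (int)

int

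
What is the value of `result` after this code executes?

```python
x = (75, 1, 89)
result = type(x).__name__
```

x is tuple; result = 'tuple'

'tuple'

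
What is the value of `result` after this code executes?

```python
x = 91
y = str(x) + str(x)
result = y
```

x = 91; y = '9191'; result = '9191'

'9191'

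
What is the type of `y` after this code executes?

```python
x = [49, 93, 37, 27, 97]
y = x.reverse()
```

list.reverse() returns None

NoneType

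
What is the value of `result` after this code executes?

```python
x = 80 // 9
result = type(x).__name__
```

x is int; result = 'int'

'int'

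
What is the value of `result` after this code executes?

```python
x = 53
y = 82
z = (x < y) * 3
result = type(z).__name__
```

x is int; y is int; z is int; result = 'int'

'int'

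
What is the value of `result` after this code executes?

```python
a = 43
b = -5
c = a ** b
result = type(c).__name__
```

a is int; b is int; c is float; result = 'float'

'float'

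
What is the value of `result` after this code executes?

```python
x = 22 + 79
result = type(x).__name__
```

x is int; result = 'int'

'int'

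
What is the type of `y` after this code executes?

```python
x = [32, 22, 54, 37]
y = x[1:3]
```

Slicing a list returns a list

list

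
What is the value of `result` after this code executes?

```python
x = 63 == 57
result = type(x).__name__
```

x is bool; result = 'bool'

'bool'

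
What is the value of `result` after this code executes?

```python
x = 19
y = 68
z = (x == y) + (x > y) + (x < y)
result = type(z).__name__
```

x is int; y is int; z is int; result = 'int'

'int'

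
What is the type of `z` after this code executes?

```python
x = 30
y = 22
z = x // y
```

int // int = int

int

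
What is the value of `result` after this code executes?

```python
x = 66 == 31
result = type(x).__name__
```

x is bool; result = 'bool'

'bool'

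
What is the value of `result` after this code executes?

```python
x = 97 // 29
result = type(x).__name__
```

x is int; result = 'int'

'int'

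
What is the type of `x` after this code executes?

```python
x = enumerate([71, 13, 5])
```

enumerate() returns an enumerate object

enumerate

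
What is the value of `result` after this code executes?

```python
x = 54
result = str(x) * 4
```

x = 54; result = '54545454'

'54545454'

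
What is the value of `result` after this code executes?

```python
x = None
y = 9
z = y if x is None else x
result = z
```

x = None; y = 9; z = 9; result = 9

9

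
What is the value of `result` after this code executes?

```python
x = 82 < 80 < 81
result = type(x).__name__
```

x is bool; result = 'bool'

'bool'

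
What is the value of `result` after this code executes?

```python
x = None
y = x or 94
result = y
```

x = None; y = 94; result = 94

94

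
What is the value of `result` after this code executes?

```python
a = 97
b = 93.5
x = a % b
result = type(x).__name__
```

a is int; b is float; x is float; result = 'float'

'float'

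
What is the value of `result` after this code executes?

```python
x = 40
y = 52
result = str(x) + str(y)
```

x = 40; y = 52; result = '4052'

'4052'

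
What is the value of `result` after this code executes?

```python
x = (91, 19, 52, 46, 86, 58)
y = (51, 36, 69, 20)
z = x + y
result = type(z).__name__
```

x is tuple; y is tuple; z is tuple; result = 'tuple'

'tuple'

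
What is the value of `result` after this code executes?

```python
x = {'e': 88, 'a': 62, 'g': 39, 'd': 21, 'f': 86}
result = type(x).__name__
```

x is dict; result = 'dict'

'dict'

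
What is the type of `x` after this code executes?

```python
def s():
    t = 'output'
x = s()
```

Function without return returns None

NoneType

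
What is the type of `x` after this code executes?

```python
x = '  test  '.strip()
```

str.strip() returns str

str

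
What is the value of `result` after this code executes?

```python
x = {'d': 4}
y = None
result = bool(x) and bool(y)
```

x = {'d': 4}; y = None; result = False

False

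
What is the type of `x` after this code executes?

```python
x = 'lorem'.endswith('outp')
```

str.endswith() returns bool

bool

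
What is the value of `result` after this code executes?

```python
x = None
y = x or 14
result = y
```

x = None; y = 14; result = 14

14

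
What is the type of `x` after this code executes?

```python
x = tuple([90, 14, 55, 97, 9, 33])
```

tuple() constructor returns tuple

tuple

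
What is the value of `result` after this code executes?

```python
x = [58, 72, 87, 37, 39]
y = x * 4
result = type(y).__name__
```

x is list; y is list; result = 'list'

'list'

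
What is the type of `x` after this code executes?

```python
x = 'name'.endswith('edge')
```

str.endswith() returns bool

bool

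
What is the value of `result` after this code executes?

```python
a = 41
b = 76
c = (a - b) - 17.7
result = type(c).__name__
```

a is int; b is int; c is float; result = 'float'

'float'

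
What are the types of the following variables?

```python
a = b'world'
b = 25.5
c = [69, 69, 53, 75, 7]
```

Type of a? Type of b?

a is assigned a bytes literal (b'...' prefix); b is assigned a number with a decimal point, so it is a float

bytes, float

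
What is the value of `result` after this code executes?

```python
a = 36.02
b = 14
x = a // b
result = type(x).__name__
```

a is float; b is int; x is float; result = 'float'

'float'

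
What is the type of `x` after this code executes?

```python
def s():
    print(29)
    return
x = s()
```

Bare return returns None

NoneType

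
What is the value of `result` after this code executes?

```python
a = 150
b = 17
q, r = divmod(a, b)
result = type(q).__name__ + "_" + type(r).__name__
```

a is int; b is int; q is int; r is int; result = 'int_int'

'int_int'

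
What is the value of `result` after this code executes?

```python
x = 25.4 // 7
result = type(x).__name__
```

x is float; result = 'float'

'float'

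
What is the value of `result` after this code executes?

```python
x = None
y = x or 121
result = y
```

x = None; y = 121; result = 121

121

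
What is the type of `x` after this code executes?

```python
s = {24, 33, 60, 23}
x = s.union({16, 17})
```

set.union() returns a new set

set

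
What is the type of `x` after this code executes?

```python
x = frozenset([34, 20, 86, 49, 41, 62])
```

frozenset() returns frozenset

frozenset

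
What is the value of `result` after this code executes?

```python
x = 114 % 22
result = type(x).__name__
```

x is int; result = 'int'

'int'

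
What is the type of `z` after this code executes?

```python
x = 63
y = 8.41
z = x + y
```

int + float = float

float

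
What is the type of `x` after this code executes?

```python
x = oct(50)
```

oct() returns str representation

str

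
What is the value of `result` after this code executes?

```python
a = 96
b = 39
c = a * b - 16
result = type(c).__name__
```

a is int; b is int; c is int; result = 'int'

'int'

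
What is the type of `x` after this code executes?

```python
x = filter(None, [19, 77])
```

filter() returns a filter object

filter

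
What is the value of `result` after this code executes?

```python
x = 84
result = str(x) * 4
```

x = 84; result = '84848484'

'84848484'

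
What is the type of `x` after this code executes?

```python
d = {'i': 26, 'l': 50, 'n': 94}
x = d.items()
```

dict.items() returns dict_items view

dict_items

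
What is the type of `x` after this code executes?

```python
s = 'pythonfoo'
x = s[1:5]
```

Slicing a str returns str

str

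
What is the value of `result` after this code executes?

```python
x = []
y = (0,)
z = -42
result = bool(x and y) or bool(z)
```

x = []; y = (0,); z = -42; result = True

True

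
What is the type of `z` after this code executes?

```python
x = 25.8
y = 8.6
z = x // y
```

float // float = float

float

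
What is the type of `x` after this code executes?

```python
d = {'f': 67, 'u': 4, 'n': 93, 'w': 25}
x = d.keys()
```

.keys() returns dict_keys view

dict_keys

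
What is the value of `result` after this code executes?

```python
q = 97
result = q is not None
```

q = 97; result = True

True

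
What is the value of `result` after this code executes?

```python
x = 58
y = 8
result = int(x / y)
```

x = 58; y = 8; result = 7

7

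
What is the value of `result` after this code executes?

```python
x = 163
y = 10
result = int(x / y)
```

x = 163; y = 10; result = 16

16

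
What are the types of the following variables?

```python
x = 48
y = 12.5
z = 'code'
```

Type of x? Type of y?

x is assigned a bare integer (no decimal point), so it is an int; y is assigned a number with a decimal point, so it is a float

int, float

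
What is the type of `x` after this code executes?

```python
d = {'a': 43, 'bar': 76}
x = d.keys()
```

.keys() returns dict_keys view

dict_keys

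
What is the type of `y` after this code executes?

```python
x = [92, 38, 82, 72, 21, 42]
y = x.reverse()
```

list.reverse() returns None

NoneType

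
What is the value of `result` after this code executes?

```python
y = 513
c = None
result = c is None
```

y = 513; c = None; result = True

True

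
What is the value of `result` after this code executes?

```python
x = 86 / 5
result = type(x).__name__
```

x is float; result = 'float'

'float'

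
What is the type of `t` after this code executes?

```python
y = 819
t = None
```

None has type NoneType

NoneType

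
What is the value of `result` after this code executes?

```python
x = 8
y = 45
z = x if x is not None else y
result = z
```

x = 8; y = 45; z = 8; result = 8

8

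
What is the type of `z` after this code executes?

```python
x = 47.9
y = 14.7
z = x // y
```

float // float = float

float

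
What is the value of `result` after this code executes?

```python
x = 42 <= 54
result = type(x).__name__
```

x is bool; result = 'bool'

'bool'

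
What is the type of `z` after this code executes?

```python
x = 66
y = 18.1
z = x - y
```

int - float = float

float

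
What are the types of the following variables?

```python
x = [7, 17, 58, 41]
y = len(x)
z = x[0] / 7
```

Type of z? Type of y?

int / int = float; len() returns int

float, int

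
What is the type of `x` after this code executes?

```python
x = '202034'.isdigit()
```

str.isdigit() returns bool

bool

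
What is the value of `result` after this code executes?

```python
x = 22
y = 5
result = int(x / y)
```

x = 22; y = 5; result = 4

4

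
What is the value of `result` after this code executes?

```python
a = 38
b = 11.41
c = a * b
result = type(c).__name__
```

a is int; b is float; c is float; result = 'float'

'float'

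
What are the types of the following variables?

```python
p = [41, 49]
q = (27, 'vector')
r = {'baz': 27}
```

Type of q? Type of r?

q is assigned a tuple (parenthesized, comma-separated values); r is assigned a dict literal ({key: value})

tuple, dict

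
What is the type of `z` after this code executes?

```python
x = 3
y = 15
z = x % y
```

int % int = int

int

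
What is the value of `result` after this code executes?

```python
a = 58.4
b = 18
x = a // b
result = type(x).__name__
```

a is float; b is int; x is float; result = 'float'

'float'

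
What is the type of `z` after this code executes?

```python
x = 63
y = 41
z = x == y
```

Equality comparison returns bool

bool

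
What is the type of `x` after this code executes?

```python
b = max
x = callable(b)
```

callable() returns bool

bool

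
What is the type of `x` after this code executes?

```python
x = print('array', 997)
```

print() returns None

NoneType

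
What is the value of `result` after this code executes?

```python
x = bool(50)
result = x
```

x = True; result = True

True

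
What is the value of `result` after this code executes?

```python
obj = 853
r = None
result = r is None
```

obj = 853; r = None; result = True

True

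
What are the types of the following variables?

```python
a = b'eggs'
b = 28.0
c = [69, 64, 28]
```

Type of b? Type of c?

b is assigned a number with a decimal point, so it is a float; c is assigned a list literal (square brackets)

float, list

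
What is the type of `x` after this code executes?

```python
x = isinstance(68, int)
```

isinstance() returns bool

bool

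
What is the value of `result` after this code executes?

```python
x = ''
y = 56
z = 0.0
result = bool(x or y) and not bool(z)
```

x = ''; y = 56; z = 0.0; result = True

True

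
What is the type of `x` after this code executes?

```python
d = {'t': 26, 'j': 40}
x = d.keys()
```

.keys() returns dict_keys view

dict_keys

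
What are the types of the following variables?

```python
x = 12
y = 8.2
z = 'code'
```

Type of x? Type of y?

x is assigned a bare integer (no decimal point), so it is an int; y is assigned a number with a decimal point, so it is a float

int, float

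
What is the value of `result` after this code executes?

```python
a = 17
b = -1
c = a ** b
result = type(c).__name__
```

a is int; b is int; c is float; result = 'float'

'float'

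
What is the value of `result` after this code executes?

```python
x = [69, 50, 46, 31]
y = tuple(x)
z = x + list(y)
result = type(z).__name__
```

x is list; y is tuple; z is list; result = 'list'

'list'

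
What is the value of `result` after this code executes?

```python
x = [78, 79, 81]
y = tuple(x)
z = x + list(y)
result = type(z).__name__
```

x is list; y is tuple; z is list; result = 'list'

'list'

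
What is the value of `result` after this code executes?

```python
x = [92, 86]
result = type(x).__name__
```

x is list; result = 'list'

'list'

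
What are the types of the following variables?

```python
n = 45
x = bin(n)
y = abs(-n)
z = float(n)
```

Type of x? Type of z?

bin() returns str; float() returns float

str, float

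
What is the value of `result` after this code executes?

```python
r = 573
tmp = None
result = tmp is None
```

r = 573; tmp = None; result = True

True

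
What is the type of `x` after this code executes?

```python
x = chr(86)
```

chr() returns str (single char)

str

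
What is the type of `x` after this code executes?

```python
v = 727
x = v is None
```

'is' comparison returns bool

bool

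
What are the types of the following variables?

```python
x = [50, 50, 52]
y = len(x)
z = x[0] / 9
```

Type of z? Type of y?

int / int = float; len() returns int

float, int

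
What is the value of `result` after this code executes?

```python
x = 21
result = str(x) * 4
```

x = 21; result = '21212121'

'21212121'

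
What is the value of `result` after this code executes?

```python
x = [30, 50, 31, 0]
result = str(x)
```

x = [30, 50, 31, 0]; result = '[30, 50, 31, 0]'

'[30, 50, 31, 0]'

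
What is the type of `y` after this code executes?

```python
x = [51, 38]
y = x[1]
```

Indexing list[int] returns int

int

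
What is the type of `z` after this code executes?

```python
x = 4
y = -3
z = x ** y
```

int ** negative = float

float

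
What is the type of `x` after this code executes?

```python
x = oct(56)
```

oct() returns str representation

str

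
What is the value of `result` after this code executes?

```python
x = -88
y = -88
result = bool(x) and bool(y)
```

x = -88; y = -88; result = True

True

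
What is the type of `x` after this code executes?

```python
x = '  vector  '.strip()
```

str.strip() returns str

str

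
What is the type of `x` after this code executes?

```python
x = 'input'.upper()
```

str.upper() returns str

str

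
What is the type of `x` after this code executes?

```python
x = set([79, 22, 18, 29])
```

set() constructor returns set

set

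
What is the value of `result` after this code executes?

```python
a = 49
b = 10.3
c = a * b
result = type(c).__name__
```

a is int; b is float; c is float; result = 'float'

'float'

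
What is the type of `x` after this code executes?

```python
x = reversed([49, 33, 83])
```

reversed() on a list returns list_reverseiterator

list_reverseiterator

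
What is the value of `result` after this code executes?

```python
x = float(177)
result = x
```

x = 177.0; result = 177.0

177.0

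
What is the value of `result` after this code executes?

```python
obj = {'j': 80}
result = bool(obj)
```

obj = {'j': 80}; result = True

True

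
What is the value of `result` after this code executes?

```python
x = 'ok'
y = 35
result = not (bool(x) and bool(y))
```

x = 'ok'; y = 35; result = False

False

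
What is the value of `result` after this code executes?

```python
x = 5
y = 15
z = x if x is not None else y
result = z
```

x = 5; y = 15; z = 5; result = 5

5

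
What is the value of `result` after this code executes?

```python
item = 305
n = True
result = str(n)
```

item = 305; n = True; result = 'True'

'True'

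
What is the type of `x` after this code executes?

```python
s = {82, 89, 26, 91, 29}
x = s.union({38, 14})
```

set.union() returns a new set

set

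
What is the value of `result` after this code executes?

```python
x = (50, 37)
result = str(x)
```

x = (50, 37); result = '(50, 37)'

'(50, 37)'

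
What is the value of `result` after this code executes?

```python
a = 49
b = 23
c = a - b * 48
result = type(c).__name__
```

a is int; b is int; c is int; result = 'int'

'int'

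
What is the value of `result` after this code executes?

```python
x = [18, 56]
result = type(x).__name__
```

x is list; result = 'list'

'list'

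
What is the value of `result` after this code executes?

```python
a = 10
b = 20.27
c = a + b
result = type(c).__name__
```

a is int; b is float; c is float; result = 'float'

'float'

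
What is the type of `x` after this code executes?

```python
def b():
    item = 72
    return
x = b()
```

Bare return returns None

NoneType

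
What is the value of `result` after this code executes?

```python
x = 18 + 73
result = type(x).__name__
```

x is int; result = 'int'

'int'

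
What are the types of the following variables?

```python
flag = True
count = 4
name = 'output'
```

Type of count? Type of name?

count is assigned a bare integer (no decimal point), so it is an int; name is assigned a quoted string literal, so it is a str

int, str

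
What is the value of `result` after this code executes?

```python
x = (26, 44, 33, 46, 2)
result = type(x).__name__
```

x is tuple; result = 'tuple'

'tuple'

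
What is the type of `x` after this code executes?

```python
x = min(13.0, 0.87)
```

min() of floats returns float

float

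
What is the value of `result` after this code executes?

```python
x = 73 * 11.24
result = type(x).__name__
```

x is float; result = 'float'

'float'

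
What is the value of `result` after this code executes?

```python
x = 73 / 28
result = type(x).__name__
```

x is float; result = 'float'

'float'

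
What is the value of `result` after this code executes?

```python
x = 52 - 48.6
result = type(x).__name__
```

x is float; result = 'float'

'float'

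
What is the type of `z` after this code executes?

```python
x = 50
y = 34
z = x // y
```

int // int = int

int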